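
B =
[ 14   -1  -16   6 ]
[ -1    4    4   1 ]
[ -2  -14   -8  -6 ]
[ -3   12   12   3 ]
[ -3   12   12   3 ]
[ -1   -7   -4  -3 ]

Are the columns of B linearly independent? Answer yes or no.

Row reduce B to echelon form.
R2 ← R2 + (1/14)·R1: [0, 55/14, 20/7, 10/7]
R3 ← R3 + (1/7)·R1: [0, -99/7, -72/7, -36/7]
R4 ← R4 + (3/14)·R1: [0, 165/14, 60/7, 30/7]
R5 ← R5 + (3/14)·R1: [0, 165/14, 60/7, 30/7]
R6 ← R6 + (1/14)·R1: [0, -99/14, -36/7, -18/7]
R3 ← R3 + (18/5)·R2: [0, 0, 0, 0]
R4 ← R4 − (3)·R2: [0, 0, 0, 0]
R5 ← R5 − (3)·R2: [0, 0, 0, 0]
R6 ← R6 + (9/5)·R2: [0, 0, 0, 0]
2 pivots among 4 columns.
Only 2 < 4 pivot columns, so the columns are linearly dependent.

no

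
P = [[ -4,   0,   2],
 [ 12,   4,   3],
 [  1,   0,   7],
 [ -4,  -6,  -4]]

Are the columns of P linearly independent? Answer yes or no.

Row reduce P to echelon form.
R2 ← R2 + (3)·R1: [0, 4, 9]
R3 ← R3 + (1/4)·R1: [0, 0, 15/2]
R4 ← R4 − R1: [0, -6, -6]
R4 ← R4 + (3/2)·R2: [0, 0, 15/2]
R4 ← R4 − R3: [0, 0, 0]
3 pivots among 3 columns.
Every column is a pivot column, so the columns are linearly independent.

yes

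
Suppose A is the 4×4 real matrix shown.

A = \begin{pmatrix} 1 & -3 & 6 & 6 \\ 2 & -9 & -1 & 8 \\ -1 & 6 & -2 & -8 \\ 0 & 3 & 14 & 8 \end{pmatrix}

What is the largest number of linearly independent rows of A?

4

Row reduce to echelon form.
R2 ← R2 − (2)·R1: [0, -3, -13, -4]
R3 ← R3 + R1: [0, 3, 4, -2]
R3 ← R3 + R2: [0, 0, -9, -6]
R4 ← R4 + R2: [0, 0, 1, 4]
R4 ← R4 + (1/9)·R3: [0, 0, 0, 10/3]
Echelon form has 4 nonzero rows, so rank(A) = 4.
The rank gives the maximum number of linearly independent rows: 4.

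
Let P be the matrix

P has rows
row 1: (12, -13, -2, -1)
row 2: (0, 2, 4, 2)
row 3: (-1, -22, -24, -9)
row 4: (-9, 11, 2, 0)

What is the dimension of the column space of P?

4

Row reduce to echelon form.
R3 ← R3 + (1/12)·R1: [0, -277/12, -145/6, -109/12]
R4 ← R4 + (3/4)·R1: [0, 5/4, 1/2, -3/4]
R3 ← R3 + (277/24)·R2: [0, 0, 22, 14]
R4 ← R4 − (5/8)·R2: [0, 0, -2, -2]
R4 ← R4 + (1/11)·R3: [0, 0, 0, -8/11]
Echelon form has 4 nonzero rows, so rank(P) = 4.
The column space has dimension equal to the rank: 4.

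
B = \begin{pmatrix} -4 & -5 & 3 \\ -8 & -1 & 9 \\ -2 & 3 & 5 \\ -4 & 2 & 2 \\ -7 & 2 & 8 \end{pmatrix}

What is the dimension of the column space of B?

Row reduce to echelon form.
R2 ← R2 − (2)·R1: [0, 9, 3]
R3 ← R3 − (1/2)·R1: [0, 11/2, 7/2]
R4 ← R4 − R1: [0, 7, -1]
R5 ← R5 − (7/4)·R1: [0, 43/4, 11/4]
R3 ← R3 − (11/18)·R2: [0, 0, 5/3]
R4 ← R4 − (7/9)·R2: [0, 0, -10/3]
R5 ← R5 − (43/36)·R2: [0, 0, -5/6]
R4 ← R4 + (2)·R3: [0, 0, 0]
R5 ← R5 + (1/2)·R3: [0, 0, 0]
Echelon form has 3 nonzero rows, so rank(B) = 3.
The column space has dimension equal to the rank: 3.

3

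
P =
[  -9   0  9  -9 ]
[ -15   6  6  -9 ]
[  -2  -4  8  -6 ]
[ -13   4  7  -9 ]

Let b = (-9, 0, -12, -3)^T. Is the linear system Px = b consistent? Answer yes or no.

Row reduce the augmented matrix [P | b].
R2 ← R2 − (5/3)·R1: [0, 6, -9, 6, 15]
R3 ← R3 − (2/9)·R1: [0, -4, 6, -4, -10]
R4 ← R4 − (13/9)·R1: [0, 4, -6, 4, 10]
R3 ← R3 + (2/3)·R2: [0, 0, 0, 0, 0]
R4 ← R4 − (2/3)·R2: [0, 0, 0, 0, 0]
The echelon form has 2 nonzero rows, and every pivot lies in the first 4 columns, so rank(P) = rank([P|b]) = 2.
The system is consistent.

yes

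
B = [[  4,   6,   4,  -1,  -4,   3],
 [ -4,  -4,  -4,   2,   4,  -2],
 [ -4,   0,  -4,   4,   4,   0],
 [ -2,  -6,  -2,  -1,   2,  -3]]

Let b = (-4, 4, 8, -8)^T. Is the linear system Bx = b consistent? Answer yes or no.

no

Row reduce the augmented matrix [B | b].
R2 ← R2 + R1: [0, 2, 0, 1, 0, 1, 0]
R3 ← R3 + R1: [0, 6, 0, 3, 0, 3, 4]
R4 ← R4 + (1/2)·R1: [0, -3, 0, -3/2, 0, -3/2, -10]
R3 ← R3 − (3)·R2: [0, 0, 0, 0, 0, 0, 4]
R4 ← R4 + (3/2)·R2: [0, 0, 0, 0, 0, 0, -10]
R4 ← R4 + (5/2)·R3: [0, 0, 0, 0, 0, 0, 0]
The echelon form has 3 nonzero rows; the last pivot sits in the augmented column, so rank(B) = 2 but rank([B|b]) = 3.
Since the ranks differ, the system is inconsistent.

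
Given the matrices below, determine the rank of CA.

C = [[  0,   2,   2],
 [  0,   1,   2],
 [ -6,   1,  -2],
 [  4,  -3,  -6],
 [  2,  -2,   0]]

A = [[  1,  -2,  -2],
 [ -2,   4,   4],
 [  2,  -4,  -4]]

1

First compute CA:
[[  0,   0,   0],
 [  2,  -4,  -4],
 [-12,  24,  24],
 [ -2,   4,   4],
 [  6, -12, -12]]
Now row reduce the product.
Swap R1 ↔ R2
R3 ← R3 + (6)·R1: [0, 0, 0]
R4 ← R4 + R1: [0, 0, 0]
R5 ← R5 − (3)·R1: [0, 0, 0]
1 nonzero row, so rank(CA) = 1.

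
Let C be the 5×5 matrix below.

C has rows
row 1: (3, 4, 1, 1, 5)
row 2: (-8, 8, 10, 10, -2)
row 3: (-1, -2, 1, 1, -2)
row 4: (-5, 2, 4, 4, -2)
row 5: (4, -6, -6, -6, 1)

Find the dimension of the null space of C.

Row reduce to echelon form.
R2 ← R2 + (8/3)·R1: [0, 56/3, 38/3, 38/3, 34/3]
R3 ← R3 + (1/3)·R1: [0, -2/3, 4/3, 4/3, -1/3]
R4 ← R4 + (5/3)·R1: [0, 26/3, 17/3, 17/3, 19/3]
R5 ← R5 − (4/3)·R1: [0, -34/3, -22/3, -22/3, -17/3]
R3 ← R3 + (1/28)·R2: [0, 0, 25/14, 25/14, 1/14]
R4 ← R4 − (13/28)·R2: [0, 0, -3/14, -3/14, 15/14]
R5 ← R5 + (17/28)·R2: [0, 0, 5/14, 5/14, 17/14]
R4 ← R4 + (3/25)·R3: [0, 0, 0, 0, 27/25]
R5 ← R5 − (1/5)·R3: [0, 0, 0, 0, 6/5]
R5 ← R5 − (10/9)·R4: [0, 0, 0, 0, 0]
4 nonzero rows, so rank(C) = 4.
C has 5 columns; by rank–nullity, nullity = 5 − 4 = 1.

1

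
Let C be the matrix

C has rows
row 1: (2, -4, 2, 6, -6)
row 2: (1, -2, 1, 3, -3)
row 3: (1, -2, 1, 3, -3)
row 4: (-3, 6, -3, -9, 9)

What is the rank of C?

Row reduce to echelon form.
R2 ← R2 − (1/2)·R1: [0, 0, 0, 0, 0]
R3 ← R3 − (1/2)·R1: [0, 0, 0, 0, 0]
R4 ← R4 + (3/2)·R1: [0, 0, 0, 0, 0]
Echelon form has 1 nonzero row, so rank(C) = 1.

1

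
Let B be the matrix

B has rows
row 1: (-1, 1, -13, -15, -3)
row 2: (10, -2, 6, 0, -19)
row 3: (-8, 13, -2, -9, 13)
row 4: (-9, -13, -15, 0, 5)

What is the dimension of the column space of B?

Row reduce to echelon form.
R2 ← R2 + (10)·R1: [0, 8, -124, -150, -49]
R3 ← R3 − (8)·R1: [0, 5, 102, 111, 37]
R4 ← R4 − (9)·R1: [0, -22, 102, 135, 32]
R3 ← R3 − (5/8)·R2: [0, 0, 359/2, 819/4, 541/8]
R4 ← R4 + (11/4)·R2: [0, 0, -239, -555/2, -411/4]
R4 ← R4 + (478/359)·R3: [0, 0, 0, -1752/359, -9125/718]
Echelon form has 4 nonzero rows, so rank(B) = 4.
The column space has dimension equal to the rank: 4.

4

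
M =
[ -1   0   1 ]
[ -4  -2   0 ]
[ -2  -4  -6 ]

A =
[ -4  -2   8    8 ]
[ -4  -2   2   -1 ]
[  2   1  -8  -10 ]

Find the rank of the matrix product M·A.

First compute MA:
[[  6,   3, -16, -18],
 [ 24,  12, -36, -30],
 [ 12,   6,  24,  48]]
Now row reduce the product.
R2 ← R2 − (4)·R1: [0, 0, 28, 42]
R3 ← R3 − (2)·R1: [0, 0, 56, 84]
R3 ← R3 − (2)·R2: [0, 0, 0, 0]
2 nonzero rows, so rank(MA) = 2.

2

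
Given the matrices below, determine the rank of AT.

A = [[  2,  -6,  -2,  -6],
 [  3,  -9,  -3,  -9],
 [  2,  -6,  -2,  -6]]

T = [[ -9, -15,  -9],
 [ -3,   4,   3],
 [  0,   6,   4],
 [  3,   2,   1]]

First compute AT:
[[-18, -78, -50],
 [-27, -117, -75],
 [-18, -78, -50]]
Now row reduce the product.
R2 ← R2 − (3/2)·R1: [0, 0, 0]
R3 ← R3 − R1: [0, 0, 0]
1 nonzero row, so rank(AT) = 1.

1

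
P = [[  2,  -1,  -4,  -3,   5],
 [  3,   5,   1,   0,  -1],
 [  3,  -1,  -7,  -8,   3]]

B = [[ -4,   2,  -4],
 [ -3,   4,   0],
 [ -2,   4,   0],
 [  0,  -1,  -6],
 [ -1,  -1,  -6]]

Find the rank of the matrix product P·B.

3

First compute PB:
[[ -2, -18, -20],
 [-28,  31,  -6],
 [  2, -21,  18]]
Now row reduce the product.
R2 ← R2 − (14)·R1: [0, 283, 274]
R3 ← R3 + R1: [0, -39, -2]
R3 ← R3 + (39/283)·R2: [0, 0, 10120/283]
3 nonzero rows, so rank(PB) = 3.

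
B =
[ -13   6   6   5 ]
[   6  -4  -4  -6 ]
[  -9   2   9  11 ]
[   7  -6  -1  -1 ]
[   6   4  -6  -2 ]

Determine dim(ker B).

1

Row reduce to echelon form.
R2 ← R2 + (6/13)·R1: [0, -16/13, -16/13, -48/13]
R3 ← R3 − (9/13)·R1: [0, -28/13, 63/13, 98/13]
R4 ← R4 + (7/13)·R1: [0, -36/13, 29/13, 22/13]
R5 ← R5 + (6/13)·R1: [0, 88/13, -42/13, 4/13]
R3 ← R3 − (7/4)·R2: [0, 0, 7, 14]
R4 ← R4 − (9/4)·R2: [0, 0, 5, 10]
R5 ← R5 + (11/2)·R2: [0, 0, -10, -20]
R4 ← R4 − (5/7)·R3: [0, 0, 0, 0]
R5 ← R5 + (10/7)·R3: [0, 0, 0, 0]
3 nonzero rows, so rank(B) = 3.
B has 4 columns; by rank–nullity, nullity = 4 − 3 = 1.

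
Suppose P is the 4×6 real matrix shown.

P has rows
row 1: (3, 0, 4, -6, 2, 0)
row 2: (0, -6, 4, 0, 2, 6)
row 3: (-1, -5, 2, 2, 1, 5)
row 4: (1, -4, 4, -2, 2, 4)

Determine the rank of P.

Row reduce to echelon form.
R3 ← R3 + (1/3)·R1: [0, -5, 10/3, 0, 5/3, 5]
R4 ← R4 − (1/3)·R1: [0, -4, 8/3, 0, 4/3, 4]
R3 ← R3 − (5/6)·R2: [0, 0, 0, 0, 0, 0]
R4 ← R4 − (2/3)·R2: [0, 0, 0, 0, 0, 0]
Echelon form has 2 nonzero rows, so rank(P) = 2.

2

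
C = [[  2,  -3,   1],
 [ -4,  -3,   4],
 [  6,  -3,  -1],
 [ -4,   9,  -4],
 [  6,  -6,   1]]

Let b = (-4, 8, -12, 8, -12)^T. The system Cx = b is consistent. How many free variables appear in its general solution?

Row reduce the augmented matrix [C | b].
R2 ← R2 + (2)·R1: [0, -9, 6, 0]
R3 ← R3 − (3)·R1: [0, 6, -4, 0]
R4 ← R4 + (2)·R1: [0, 3, -2, 0]
R5 ← R5 − (3)·R1: [0, 3, -2, 0]
R3 ← R3 + (2/3)·R2: [0, 0, 0, 0]
R4 ← R4 + (1/3)·R2: [0, 0, 0, 0]
R5 ← R5 + (1/3)·R2: [0, 0, 0, 0]
The echelon form has 2 nonzero rows, and every pivot lies in the first 3 columns, so rank(C) = rank([C|b]) = 2.
The system is consistent.
Free variables = (unknowns) − (rank) = 3 − 2 = 1.

1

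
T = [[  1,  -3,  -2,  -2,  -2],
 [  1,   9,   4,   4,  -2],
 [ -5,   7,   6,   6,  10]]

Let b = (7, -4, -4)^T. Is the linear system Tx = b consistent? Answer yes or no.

Row reduce the augmented matrix [T | b].
R2 ← R2 − R1: [0, 12, 6, 6, 0, -11]
R3 ← R3 + (5)·R1: [0, -8, -4, -4, 0, 31]
R3 ← R3 + (2/3)·R2: [0, 0, 0, 0, 0, 71/3]
The echelon form has 3 nonzero rows; the last pivot sits in the augmented column, so rank(T) = 2 but rank([T|b]) = 3.
Since the ranks differ, the system is inconsistent.

no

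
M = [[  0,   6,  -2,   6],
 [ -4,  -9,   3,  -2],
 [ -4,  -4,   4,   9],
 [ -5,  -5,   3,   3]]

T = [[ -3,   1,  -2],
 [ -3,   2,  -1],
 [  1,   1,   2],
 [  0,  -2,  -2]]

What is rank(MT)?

2

First compute MT:
[[-20,  -2, -22],
 [ 42, -15,  27],
 [ 28, -26,   2],
 [ 33, -18,  15]]
Now row reduce the product.
R2 ← R2 + (21/10)·R1: [0, -96/5, -96/5]
R3 ← R3 + (7/5)·R1: [0, -144/5, -144/5]
R4 ← R4 + (33/20)·R1: [0, -213/10, -213/10]
R3 ← R3 − (3/2)·R2: [0, 0, 0]
R4 ← R4 − (71/64)·R2: [0, 0, 0]
2 nonzero rows, so rank(MT) = 2.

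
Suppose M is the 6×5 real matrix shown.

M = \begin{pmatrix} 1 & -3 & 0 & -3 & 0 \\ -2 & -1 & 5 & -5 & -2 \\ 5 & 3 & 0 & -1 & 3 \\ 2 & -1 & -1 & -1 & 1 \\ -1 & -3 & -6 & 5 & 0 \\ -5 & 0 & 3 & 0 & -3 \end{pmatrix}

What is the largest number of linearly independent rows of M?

3

Row reduce to echelon form.
R2 ← R2 + (2)·R1: [0, -7, 5, -11, -2]
R3 ← R3 − (5)·R1: [0, 18, 0, 14, 3]
R4 ← R4 − (2)·R1: [0, 5, -1, 5, 1]
R5 ← R5 + R1: [0, -6, -6, 2, 0]
R6 ← R6 + (5)·R1: [0, -15, 3, -15, -3]
R3 ← R3 + (18/7)·R2: [0, 0, 90/7, -100/7, -15/7]
R4 ← R4 + (5/7)·R2: [0, 0, 18/7, -20/7, -3/7]
R5 ← R5 − (6/7)·R2: [0, 0, -72/7, 80/7, 12/7]
R6 ← R6 − (15/7)·R2: [0, 0, -54/7, 60/7, 9/7]
R4 ← R4 − (1/5)·R3: [0, 0, 0, 0, 0]
R5 ← R5 + (4/5)·R3: [0, 0, 0, 0, 0]
R6 ← R6 + (3/5)·R3: [0, 0, 0, 0, 0]
Echelon form has 3 nonzero rows, so rank(M) = 3.
The rank gives the maximum number of linearly independent rows: 3.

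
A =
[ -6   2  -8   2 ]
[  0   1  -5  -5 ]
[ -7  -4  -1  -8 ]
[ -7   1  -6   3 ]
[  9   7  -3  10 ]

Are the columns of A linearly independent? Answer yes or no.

Row reduce A to echelon form.
R3 ← R3 − (7/6)·R1: [0, -19/3, 25/3, -31/3]
R4 ← R4 − (7/6)·R1: [0, -4/3, 10/3, 2/3]
R5 ← R5 + (3/2)·R1: [0, 10, -15, 13]
R3 ← R3 + (19/3)·R2: [0, 0, -70/3, -42]
R4 ← R4 + (4/3)·R2: [0, 0, -10/3, -6]
R5 ← R5 − (10)·R2: [0, 0, 35, 63]
R4 ← R4 − (1/7)·R3: [0, 0, 0, 0]
R5 ← R5 + (3/2)·R3: [0, 0, 0, 0]
3 pivots among 4 columns.
Only 3 < 4 pivot columns, so the columns are linearly dependent.

no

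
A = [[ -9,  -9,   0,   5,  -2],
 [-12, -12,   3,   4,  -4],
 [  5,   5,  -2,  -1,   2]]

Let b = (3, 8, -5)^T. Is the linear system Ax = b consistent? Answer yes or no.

Row reduce the augmented matrix [A | b].
R2 ← R2 − (4/3)·R1: [0, 0, 3, -8/3, -4/3, 4]
R3 ← R3 + (5/9)·R1: [0, 0, -2, 16/9, 8/9, -10/3]
R3 ← R3 + (2/3)·R2: [0, 0, 0, 0, 0, -2/3]
The echelon form has 3 nonzero rows; the last pivot sits in the augmented column, so rank(A) = 2 but rank([A|b]) = 3.
Since the ranks differ, the system is inconsistent.

no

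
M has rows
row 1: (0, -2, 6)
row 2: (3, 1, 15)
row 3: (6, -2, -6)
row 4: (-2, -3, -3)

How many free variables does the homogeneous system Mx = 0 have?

Row reduce to echelon form.
Swap R1 ↔ R2
R3 ← R3 − (2)·R1: [0, -4, -36]
R4 ← R4 + (2/3)·R1: [0, -7/3, 7]
R3 ← R3 − (2)·R2: [0, 0, -48]
R4 ← R4 − (7/6)·R2: [0, 0, 0]
3 nonzero rows, so rank(M) = 3.
M has 3 columns; by rank–nullity, nullity = 3 − 3 = 0.

0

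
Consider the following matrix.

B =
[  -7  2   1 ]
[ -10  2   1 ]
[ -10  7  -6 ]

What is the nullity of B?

0

Row reduce to echelon form.
R2 ← R2 − (10/7)·R1: [0, -6/7, -3/7]
R3 ← R3 − (10/7)·R1: [0, 29/7, -52/7]
R3 ← R3 + (29/6)·R2: [0, 0, -19/2]
3 nonzero rows, so rank(B) = 3.
B has 3 columns; by rank–nullity, nullity = 3 − 3 = 0.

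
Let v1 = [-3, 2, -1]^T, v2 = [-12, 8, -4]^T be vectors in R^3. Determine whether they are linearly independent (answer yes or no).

no

Form the matrix with these vectors as rows and row reduce.
R2 ← R2 − (4)·R1: [0, 0, 0]
1 nonzero row, so the 2 vectors span a space of dimension 1.
Since 1 < 2, the vectors are linearly dependent.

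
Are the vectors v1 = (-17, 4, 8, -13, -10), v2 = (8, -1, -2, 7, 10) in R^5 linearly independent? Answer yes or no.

yes

Form the matrix with these vectors as rows and row reduce.
R2 ← R2 + (8/17)·R1: [0, 15/17, 30/17, 15/17, 90/17]
2 nonzero rows, so the 2 vectors span a space of dimension 2.
Since 2 = 2, the vectors are linearly independent.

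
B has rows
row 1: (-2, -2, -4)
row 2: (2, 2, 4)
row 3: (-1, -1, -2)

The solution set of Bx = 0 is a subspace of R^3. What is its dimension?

2

Row reduce to echelon form.
R2 ← R2 + R1: [0, 0, 0]
R3 ← R3 − (1/2)·R1: [0, 0, 0]
1 nonzero row, so rank(B) = 1.
B has 3 columns; by rank–nullity, nullity = 3 − 1 = 2.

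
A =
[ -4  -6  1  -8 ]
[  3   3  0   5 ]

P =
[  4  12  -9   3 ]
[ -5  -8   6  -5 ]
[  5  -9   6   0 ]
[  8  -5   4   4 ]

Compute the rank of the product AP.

First compute AP:
[[-45,  31, -26, -14],
 [ 37, -13,  11,  14]]
Now row reduce the product.
R2 ← R2 + (37/45)·R1: [0, 562/45, -467/45, 112/45]
2 nonzero rows, so rank(AP) = 2.

2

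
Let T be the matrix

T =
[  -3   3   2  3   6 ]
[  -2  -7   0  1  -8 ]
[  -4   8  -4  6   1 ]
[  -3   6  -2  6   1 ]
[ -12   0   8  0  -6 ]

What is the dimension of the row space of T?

5

Row reduce to echelon form.
R2 ← R2 − (2/3)·R1: [0, -9, -4/3, -1, -12]
R3 ← R3 − (4/3)·R1: [0, 4, -20/3, 2, -7]
R4 ← R4 − R1: [0, 3, -4, 3, -5]
R5 ← R5 − (4)·R1: [0, -12, 0, -12, -30]
R3 ← R3 + (4/9)·R2: [0, 0, -196/27, 14/9, -37/3]
R4 ← R4 + (1/3)·R2: [0, 0, -40/9, 8/3, -9]
R5 ← R5 − (4/3)·R2: [0, 0, 16/9, -32/3, -14]
R4 ← R4 − (30/49)·R3: [0, 0, 0, 12/7, -71/49]
R5 ← R5 + (12/49)·R3: [0, 0, 0, -72/7, -834/49]
R5 ← R5 + (6)·R4: [0, 0, 0, 0, -180/7]
Echelon form has 5 nonzero rows, so rank(T) = 5.
The row space has dimension equal to the rank: 5.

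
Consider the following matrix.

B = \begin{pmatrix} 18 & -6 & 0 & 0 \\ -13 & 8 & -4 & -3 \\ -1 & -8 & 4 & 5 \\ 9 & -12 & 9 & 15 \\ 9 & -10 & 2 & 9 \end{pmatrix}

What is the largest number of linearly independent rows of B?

Row reduce to echelon form.
R2 ← R2 + (13/18)·R1: [0, 11/3, -4, -3]
R3 ← R3 + (1/18)·R1: [0, -25/3, 4, 5]
R4 ← R4 − (1/2)·R1: [0, -9, 9, 15]
R5 ← R5 − (1/2)·R1: [0, -7, 2, 9]
R3 ← R3 + (25/11)·R2: [0, 0, -56/11, -20/11]
R4 ← R4 + (27/11)·R2: [0, 0, -9/11, 84/11]
R5 ← R5 + (21/11)·R2: [0, 0, -62/11, 36/11]
R4 ← R4 − (9/56)·R3: [0, 0, 0, 111/14]
R5 ← R5 − (31/28)·R3: [0, 0, 0, 37/7]
R5 ← R5 − (2/3)·R4: [0, 0, 0, 0]
Echelon form has 4 nonzero rows, so rank(B) = 4.
The rank gives the maximum number of linearly independent rows: 4.

4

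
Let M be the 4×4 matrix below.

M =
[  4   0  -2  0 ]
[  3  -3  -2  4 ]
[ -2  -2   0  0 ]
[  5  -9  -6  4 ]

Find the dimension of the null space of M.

Row reduce to echelon form.
R2 ← R2 − (3/4)·R1: [0, -3, -1/2, 4]
R3 ← R3 + (1/2)·R1: [0, -2, -1, 0]
R4 ← R4 − (5/4)·R1: [0, -9, -7/2, 4]
R3 ← R3 − (2/3)·R2: [0, 0, -2/3, -8/3]
R4 ← R4 − (3)·R2: [0, 0, -2, -8]
R4 ← R4 − (3)·R3: [0, 0, 0, 0]
3 nonzero rows, so rank(M) = 3.
M has 4 columns; by rank–nullity, nullity = 4 − 3 = 1.

1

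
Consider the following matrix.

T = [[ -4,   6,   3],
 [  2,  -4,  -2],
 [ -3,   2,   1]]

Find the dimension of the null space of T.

1

Row reduce to echelon form.
R2 ← R2 + (1/2)·R1: [0, -1, -1/2]
R3 ← R3 − (3/4)·R1: [0, -5/2, -5/4]
R3 ← R3 − (5/2)·R2: [0, 0, 0]
2 nonzero rows, so rank(T) = 2.
T has 3 columns; by rank–nullity, nullity = 3 − 2 = 1.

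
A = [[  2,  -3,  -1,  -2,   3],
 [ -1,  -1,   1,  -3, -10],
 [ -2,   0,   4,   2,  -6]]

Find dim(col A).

3

Row reduce to echelon form.
R2 ← R2 + (1/2)·R1: [0, -5/2, 1/2, -4, -17/2]
R3 ← R3 + R1: [0, -3, 3, 0, -3]
R3 ← R3 − (6/5)·R2: [0, 0, 12/5, 24/5, 36/5]
Echelon form has 3 nonzero rows, so rank(A) = 3.
The column space has dimension equal to the rank: 3.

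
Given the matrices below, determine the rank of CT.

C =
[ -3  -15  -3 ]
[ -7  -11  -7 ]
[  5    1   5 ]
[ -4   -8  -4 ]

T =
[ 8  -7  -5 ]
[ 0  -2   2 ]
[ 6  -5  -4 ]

First compute CT:
[[-42,  66,  -3],
 [-98, 106,  41],
 [ 70, -62, -43],
 [-56,  64,  20]]
Now row reduce the product.
R2 ← R2 − (7/3)·R1: [0, -48, 48]
R3 ← R3 + (5/3)·R1: [0, 48, -48]
R4 ← R4 − (4/3)·R1: [0, -24, 24]
R3 ← R3 + R2: [0, 0, 0]
R4 ← R4 − (1/2)·R2: [0, 0, 0]
2 nonzero rows, so rank(CT) = 2.

2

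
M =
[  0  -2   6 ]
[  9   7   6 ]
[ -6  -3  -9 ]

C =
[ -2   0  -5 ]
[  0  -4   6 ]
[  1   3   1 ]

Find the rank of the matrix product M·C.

First compute MC:
[[  6,  26,  -6],
 [-12, -10,   3],
 [  3, -15,   3]]
Now row reduce the product.
R2 ← R2 + (2)·R1: [0, 42, -9]
R3 ← R3 − (1/2)·R1: [0, -28, 6]
R3 ← R3 + (2/3)·R2: [0, 0, 0]
2 nonzero rows, so rank(MC) = 2.

2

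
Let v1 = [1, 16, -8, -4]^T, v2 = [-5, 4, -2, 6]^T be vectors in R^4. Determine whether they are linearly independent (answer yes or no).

Form the matrix with these vectors as rows and row reduce.
R2 ← R2 + (5)·R1: [0, 84, -42, -14]
2 nonzero rows, so the 2 vectors span a space of dimension 2.
Since 2 = 2, the vectors are linearly independent.

yes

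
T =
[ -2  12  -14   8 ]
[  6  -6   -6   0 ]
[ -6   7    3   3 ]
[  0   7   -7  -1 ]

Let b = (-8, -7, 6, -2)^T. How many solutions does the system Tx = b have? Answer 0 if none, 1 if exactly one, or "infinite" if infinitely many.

0

Row reduce the augmented matrix [T | b].
R2 ← R2 + (3)·R1: [0, 30, -48, 24, -31]
R3 ← R3 − (3)·R1: [0, -29, 45, -21, 30]
R3 ← R3 + (29/30)·R2: [0, 0, -7/5, 11/5, 1/30]
R4 ← R4 − (7/30)·R2: [0, 0, 21/5, -33/5, 157/30]
R4 ← R4 + (3)·R3: [0, 0, 0, 0, 16/3]
The echelon form has 4 nonzero rows; the last pivot sits in the augmented column, so rank(T) = 3 but rank([T|b]) = 4.
Since the ranks differ, the system is inconsistent.
It has no solutions.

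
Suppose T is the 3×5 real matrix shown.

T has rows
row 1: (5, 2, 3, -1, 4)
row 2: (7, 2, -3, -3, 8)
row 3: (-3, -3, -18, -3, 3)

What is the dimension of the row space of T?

2

Row reduce to echelon form.
R2 ← R2 − (7/5)·R1: [0, -4/5, -36/5, -8/5, 12/5]
R3 ← R3 + (3/5)·R1: [0, -9/5, -81/5, -18/5, 27/5]
R3 ← R3 − (9/4)·R2: [0, 0, 0, 0, 0]
Echelon form has 2 nonzero rows, so rank(T) = 2.
The row space has dimension equal to the rank: 2.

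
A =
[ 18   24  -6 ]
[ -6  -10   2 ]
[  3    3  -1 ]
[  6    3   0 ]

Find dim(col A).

3

Row reduce to echelon form.
R2 ← R2 + (1/3)·R1: [0, -2, 0]
R3 ← R3 − (1/6)·R1: [0, -1, 0]
R4 ← R4 − (1/3)·R1: [0, -5, 2]
R3 ← R3 − (1/2)·R2: [0, 0, 0]
R4 ← R4 − (5/2)·R2: [0, 0, 2]
Swap R3 ↔ R4
Echelon form has 3 nonzero rows, so rank(A) = 3.
The column space has dimension equal to the rank: 3.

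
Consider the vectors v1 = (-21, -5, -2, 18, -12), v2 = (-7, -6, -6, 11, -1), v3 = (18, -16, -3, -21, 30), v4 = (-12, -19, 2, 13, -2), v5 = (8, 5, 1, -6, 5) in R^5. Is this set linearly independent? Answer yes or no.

Form the matrix with these vectors as rows and row reduce.
R2 ← R2 − (1/3)·R1: [0, -13/3, -16/3, 5, 3]
R3 ← R3 + (6/7)·R1: [0, -142/7, -33/7, -39/7, 138/7]
R4 ← R4 − (4/7)·R1: [0, -113/7, 22/7, 19/7, 34/7]
R5 ← R5 + (8/21)·R1: [0, 65/21, 5/21, 6/7, 3/7]
R3 ← R3 − (426/91)·R2: [0, 0, 1843/91, -2637/91, 516/91]
R4 ← R4 − (339/91)·R2: [0, 0, 2094/91, -1448/91, -575/91]
R5 ← R5 + (5/7)·R2: [0, 0, -25/7, 31/7, 18/7]
R4 ← R4 − (2094/1843)·R3: [0, 0, 0, 31354/1843, -23519/1843]
R5 ← R5 + (325/1843)·R3: [0, 0, 0, -1256/1843, 6582/1843]
R5 ← R5 + (628/15677)·R4: [0, 0, 0, 0, 47974/15677]
5 nonzero rows, so the 5 vectors span a space of dimension 5.
Since 5 = 5, the vectors are linearly independent.

yes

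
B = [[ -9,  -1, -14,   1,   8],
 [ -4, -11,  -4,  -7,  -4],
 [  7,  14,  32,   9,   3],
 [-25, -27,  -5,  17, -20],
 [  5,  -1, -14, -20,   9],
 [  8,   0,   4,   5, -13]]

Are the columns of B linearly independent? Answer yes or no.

no

Row reduce B to echelon form.
R2 ← R2 − (4/9)·R1: [0, -95/9, 20/9, -67/9, -68/9]
R3 ← R3 + (7/9)·R1: [0, 119/9, 190/9, 88/9, 83/9]
R4 ← R4 − (25/9)·R1: [0, -218/9, 305/9, 128/9, -380/9]
R5 ← R5 + (5/9)·R1: [0, -14/9, -196/9, -175/9, 121/9]
R6 ← R6 + (8/9)·R1: [0, -8/9, -76/9, 53/9, -53/9]
R3 ← R3 + (119/95)·R2: [0, 0, 454/19, 43/95, -23/95]
R4 ← R4 − (218/95)·R2: [0, 0, 547/19, 2974/95, -2364/95]
R5 ← R5 − (14/95)·R2: [0, 0, -420/19, -1743/95, 1383/95]
R6 ← R6 − (8/95)·R2: [0, 0, -164/19, 619/95, -499/95]
R4 ← R4 − (547/454)·R3: [0, 0, 0, 13965/454, -11165/454]
R5 ← R5 + (210/227)·R3: [0, 0, 0, -20349/1135, 16269/1135]
R6 ← R6 + (82/227)·R3: [0, 0, 0, 7581/1135, -6061/1135]
R5 ← R5 + (102/175)·R4: [0, 0, 0, 0, 0]
R6 ← R6 − (38/175)·R4: [0, 0, 0, 0, 0]
4 pivots among 5 columns.
Only 4 < 5 pivot columns, so the columns are linearly dependent.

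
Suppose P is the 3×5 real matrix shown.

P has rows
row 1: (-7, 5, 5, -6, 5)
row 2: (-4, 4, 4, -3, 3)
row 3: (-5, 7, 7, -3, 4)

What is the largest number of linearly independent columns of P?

Row reduce to echelon form.
R2 ← R2 − (4/7)·R1: [0, 8/7, 8/7, 3/7, 1/7]
R3 ← R3 − (5/7)·R1: [0, 24/7, 24/7, 9/7, 3/7]
R3 ← R3 − (3)·R2: [0, 0, 0, 0, 0]
Echelon form has 2 nonzero rows, so rank(P) = 2.
The rank gives the maximum number of linearly independent columns: 2.

2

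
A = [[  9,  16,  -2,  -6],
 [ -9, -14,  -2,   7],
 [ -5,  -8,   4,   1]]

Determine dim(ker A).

1

Row reduce to echelon form.
R2 ← R2 + R1: [0, 2, -4, 1]
R3 ← R3 + (5/9)·R1: [0, 8/9, 26/9, -7/3]
R3 ← R3 − (4/9)·R2: [0, 0, 14/3, -25/9]
3 nonzero rows, so rank(A) = 3.
A has 4 columns; by rank–nullity, nullity = 4 − 3 = 1.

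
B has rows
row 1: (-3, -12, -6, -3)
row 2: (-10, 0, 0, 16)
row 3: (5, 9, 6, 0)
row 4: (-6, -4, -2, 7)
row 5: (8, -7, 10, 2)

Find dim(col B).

3

Row reduce to echelon form.
R2 ← R2 − (10/3)·R1: [0, 40, 20, 26]
R3 ← R3 + (5/3)·R1: [0, -11, -4, -5]
R4 ← R4 − (2)·R1: [0, 20, 10, 13]
R5 ← R5 + (8/3)·R1: [0, -39, -6, -6]
R3 ← R3 + (11/40)·R2: [0, 0, 3/2, 43/20]
R4 ← R4 − (1/2)·R2: [0, 0, 0, 0]
R5 ← R5 + (39/40)·R2: [0, 0, 27/2, 387/20]
R5 ← R5 − (9)·R3: [0, 0, 0, 0]
Echelon form has 3 nonzero rows, so rank(B) = 3.
The column space has dimension equal to the rank: 3.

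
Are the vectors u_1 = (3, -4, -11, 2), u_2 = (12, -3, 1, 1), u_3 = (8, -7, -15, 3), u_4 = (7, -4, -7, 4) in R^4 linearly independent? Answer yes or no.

Form the matrix with these vectors as rows and row reduce.
R2 ← R2 − (4)·R1: [0, 13, 45, -7]
R3 ← R3 − (8/3)·R1: [0, 11/3, 43/3, -7/3]
R4 ← R4 − (7/3)·R1: [0, 16/3, 56/3, -2/3]
R3 ← R3 − (11/39)·R2: [0, 0, 64/39, -14/39]
R4 ← R4 − (16/39)·R2: [0, 0, 8/39, 86/39]
R4 ← R4 − (1/8)·R3: [0, 0, 0, 9/4]
4 nonzero rows, so the 4 vectors span a space of dimension 4.
Since 4 = 4, the vectors are linearly independent.

yes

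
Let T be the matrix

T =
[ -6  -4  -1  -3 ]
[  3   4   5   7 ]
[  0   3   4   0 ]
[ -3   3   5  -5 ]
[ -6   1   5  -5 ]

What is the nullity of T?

1

Row reduce to echelon form.
R2 ← R2 + (1/2)·R1: [0, 2, 9/2, 11/2]
R4 ← R4 − (1/2)·R1: [0, 5, 11/2, -7/2]
R5 ← R5 − R1: [0, 5, 6, -2]
R3 ← R3 − (3/2)·R2: [0, 0, -11/4, -33/4]
R4 ← R4 − (5/2)·R2: [0, 0, -23/4, -69/4]
R5 ← R5 − (5/2)·R2: [0, 0, -21/4, -63/4]
R4 ← R4 − (23/11)·R3: [0, 0, 0, 0]
R5 ← R5 − (21/11)·R3: [0, 0, 0, 0]
3 nonzero rows, so rank(T) = 3.
T has 4 columns; by rank–nullity, nullity = 4 − 3 = 1.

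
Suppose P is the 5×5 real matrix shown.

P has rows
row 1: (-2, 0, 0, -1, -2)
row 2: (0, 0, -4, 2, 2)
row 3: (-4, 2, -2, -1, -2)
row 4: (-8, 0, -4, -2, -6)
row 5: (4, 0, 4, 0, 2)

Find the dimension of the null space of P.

2

Row reduce to echelon form.
R3 ← R3 − (2)·R1: [0, 2, -2, 1, 2]
R4 ← R4 − (4)·R1: [0, 0, -4, 2, 2]
R5 ← R5 + (2)·R1: [0, 0, 4, -2, -2]
Swap R2 ↔ R3
R4 ← R4 − R3: [0, 0, 0, 0, 0]
R5 ← R5 + R3: [0, 0, 0, 0, 0]
3 nonzero rows, so rank(P) = 3.
P has 5 columns; by rank–nullity, nullity = 5 − 3 = 2.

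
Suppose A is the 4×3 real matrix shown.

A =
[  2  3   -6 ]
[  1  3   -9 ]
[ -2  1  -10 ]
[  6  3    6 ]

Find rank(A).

Row reduce to echelon form.
R2 ← R2 − (1/2)·R1: [0, 3/2, -6]
R3 ← R3 + R1: [0, 4, -16]
R4 ← R4 − (3)·R1: [0, -6, 24]
R3 ← R3 − (8/3)·R2: [0, 0, 0]
R4 ← R4 + (4)·R2: [0, 0, 0]
Echelon form has 2 nonzero rows, so rank(A) = 2.

2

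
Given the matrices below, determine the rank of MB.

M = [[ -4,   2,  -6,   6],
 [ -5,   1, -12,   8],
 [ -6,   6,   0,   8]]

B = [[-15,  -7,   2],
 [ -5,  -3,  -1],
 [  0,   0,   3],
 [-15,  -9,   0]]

2

First compute MB:
[[-40, -32, -28],
 [-50, -40, -47],
 [-60, -48, -18]]
Now row reduce the product.
R2 ← R2 − (5/4)·R1: [0, 0, -12]
R3 ← R3 − (3/2)·R1: [0, 0, 24]
R3 ← R3 + (2)·R2: [0, 0, 0]
2 nonzero rows, so rank(MB) = 2.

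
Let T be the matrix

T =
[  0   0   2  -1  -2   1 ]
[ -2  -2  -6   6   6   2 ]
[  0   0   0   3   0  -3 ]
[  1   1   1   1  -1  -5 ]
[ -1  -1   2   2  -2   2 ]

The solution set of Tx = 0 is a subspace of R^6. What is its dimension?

Row reduce to echelon form.
Swap R1 ↔ R2
R4 ← R4 + (1/2)·R1: [0, 0, -2, 4, 2, -4]
R5 ← R5 − (1/2)·R1: [0, 0, 5, -1, -5, 1]
R4 ← R4 + R2: [0, 0, 0, 3, 0, -3]
R5 ← R5 − (5/2)·R2: [0, 0, 0, 3/2, 0, -3/2]
R4 ← R4 − R3: [0, 0, 0, 0, 0, 0]
R5 ← R5 − (1/2)·R3: [0, 0, 0, 0, 0, 0]
3 nonzero rows, so rank(T) = 3.
T has 6 columns; by rank–nullity, nullity = 6 − 3 = 3.

3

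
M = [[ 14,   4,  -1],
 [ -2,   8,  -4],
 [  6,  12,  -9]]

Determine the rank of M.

Row reduce to echelon form.
R2 ← R2 + (1/7)·R1: [0, 60/7, -29/7]
R3 ← R3 − (3/7)·R1: [0, 72/7, -60/7]
R3 ← R3 − (6/5)·R2: [0, 0, -18/5]
Echelon form has 3 nonzero rows, so rank(M) = 3.

3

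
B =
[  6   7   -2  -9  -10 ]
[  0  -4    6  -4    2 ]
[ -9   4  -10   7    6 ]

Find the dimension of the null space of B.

Row reduce to echelon form.
R3 ← R3 + (3/2)·R1: [0, 29/2, -13, -13/2, -9]
R3 ← R3 + (29/8)·R2: [0, 0, 35/4, -21, -7/4]
3 nonzero rows, so rank(B) = 3.
B has 5 columns; by rank–nullity, nullity = 5 − 3 = 2.

2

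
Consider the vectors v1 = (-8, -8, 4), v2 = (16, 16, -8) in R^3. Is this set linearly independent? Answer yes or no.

no

Form the matrix with these vectors as rows and row reduce.
R2 ← R2 + (2)·R1: [0, 0, 0]
1 nonzero row, so the 2 vectors span a space of dimension 1.
Since 1 < 2, the vectors are linearly dependent.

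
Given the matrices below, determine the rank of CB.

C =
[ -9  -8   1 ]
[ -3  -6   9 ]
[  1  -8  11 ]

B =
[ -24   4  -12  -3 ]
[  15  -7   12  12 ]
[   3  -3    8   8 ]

First compute CB:
[[ 99,  17,  20, -61],
 [  9,   3,  36,   9],
 [-111,  27, -20, -11]]
Now row reduce the product.
R2 ← R2 − (1/11)·R1: [0, 16/11, 376/11, 160/11]
R3 ← R3 + (37/33)·R1: [0, 1520/33, 80/33, -2620/33]
R3 ← R3 − (95/3)·R2: [0, 0, -1080, -540]
3 nonzero rows, so rank(CB) = 3.

3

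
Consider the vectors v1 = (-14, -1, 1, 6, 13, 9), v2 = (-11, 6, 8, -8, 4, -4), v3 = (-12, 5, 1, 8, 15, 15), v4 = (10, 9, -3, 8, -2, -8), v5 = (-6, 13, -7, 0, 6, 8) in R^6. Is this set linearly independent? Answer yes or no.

yes

Form the matrix with these vectors as rows and row reduce.
R2 ← R2 − (11/14)·R1: [0, 95/14, 101/14, -89/7, -87/14, -155/14]
R3 ← R3 − (6/7)·R1: [0, 41/7, 1/7, 20/7, 27/7, 51/7]
R4 ← R4 + (5/7)·R1: [0, 58/7, -16/7, 86/7, 51/7, -11/7]
R5 ← R5 − (3/7)·R1: [0, 94/7, -52/7, -18/7, 3/7, 29/7]
R3 ← R3 − (82/95)·R2: [0, 0, -578/95, 1314/95, 876/95, 320/19]
R4 ← R4 − (116/95)·R2: [0, 0, -1054/95, 2642/95, 1413/95, 227/19]
R5 ← R5 − (188/95)·R2: [0, 0, -2062/95, 2146/95, 1209/95, 495/19]
R4 ← R4 − (31/17)·R3: [0, 0, 0, 44/17, -33/17, -319/17]
R5 ← R5 − (1031/289)·R3: [0, 0, 0, -7732/289, -5829/289, -9835/289]
R5 ← R5 + (1933/187)·R4: [0, 0, 0, 0, -684/17, -228]
5 nonzero rows, so the 5 vectors span a space of dimension 5.
Since 5 = 5, the vectors are linearly independent.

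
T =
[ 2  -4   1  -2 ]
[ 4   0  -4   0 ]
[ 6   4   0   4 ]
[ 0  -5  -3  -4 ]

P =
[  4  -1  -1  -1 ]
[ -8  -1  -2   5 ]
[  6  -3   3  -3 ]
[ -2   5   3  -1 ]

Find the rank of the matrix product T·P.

3

First compute TP:
[[ 50, -11,   3, -23],
 [ -8,   8, -16,   8],
 [-16,  10,  -2,  10],
 [ 30,  -6, -11, -12]]
Now row reduce the product.
R2 ← R2 + (4/25)·R1: [0, 156/25, -388/25, 108/25]
R3 ← R3 + (8/25)·R1: [0, 162/25, -26/25, 66/25]
R4 ← R4 − (3/5)·R1: [0, 3/5, -64/5, 9/5]
R3 ← R3 − (27/26)·R2: [0, 0, 196/13, -24/13]
R4 ← R4 − (5/52)·R2: [0, 0, -147/13, 18/13]
R4 ← R4 + (3/4)·R3: [0, 0, 0, 0]
3 nonzero rows, so rank(TP) = 3.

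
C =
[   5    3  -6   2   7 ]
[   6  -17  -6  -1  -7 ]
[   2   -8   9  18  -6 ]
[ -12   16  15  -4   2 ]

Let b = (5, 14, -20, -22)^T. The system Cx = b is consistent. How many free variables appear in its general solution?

Row reduce the augmented matrix [C | b].
R2 ← R2 − (6/5)·R1: [0, -103/5, 6/5, -17/5, -77/5, 8]
R3 ← R3 − (2/5)·R1: [0, -46/5, 57/5, 86/5, -44/5, -22]
R4 ← R4 + (12/5)·R1: [0, 116/5, 3/5, 4/5, 94/5, -10]
R3 ← R3 − (46/103)·R2: [0, 0, 1119/103, 1928/103, -198/103, -2634/103]
R4 ← R4 + (116/103)·R2: [0, 0, 201/103, -312/103, 150/103, -102/103]
R4 ← R4 − (67/373)·R3: [0, 0, 0, -2384/373, 672/373, 1344/373]
The echelon form has 4 nonzero rows, and every pivot lies in the first 5 columns, so rank(C) = rank([C|b]) = 4.
The system is consistent.
Free variables = (unknowns) − (rank) = 5 − 4 = 1.

1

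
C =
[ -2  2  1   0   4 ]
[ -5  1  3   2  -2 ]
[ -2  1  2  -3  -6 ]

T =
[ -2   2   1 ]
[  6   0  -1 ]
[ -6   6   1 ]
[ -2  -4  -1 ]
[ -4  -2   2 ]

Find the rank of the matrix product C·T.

First compute CT:
[[ -6,  -6,   5],
 [  2,   4,  -9],
 [ 28,  32, -10]]
Now row reduce the product.
R2 ← R2 + (1/3)·R1: [0, 2, -22/3]
R3 ← R3 + (14/3)·R1: [0, 4, 40/3]
R3 ← R3 − (2)·R2: [0, 0, 28]
3 nonzero rows, so rank(CT) = 3.

3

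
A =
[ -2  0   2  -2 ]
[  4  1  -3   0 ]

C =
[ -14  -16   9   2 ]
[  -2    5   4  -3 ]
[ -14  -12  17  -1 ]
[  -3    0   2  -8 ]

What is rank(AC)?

First compute AC:
[[  6,   8,  12,  10],
 [-16, -23, -11,   8]]
Now row reduce the product.
R2 ← R2 + (8/3)·R1: [0, -5/3, 21, 104/3]
2 nonzero rows, so rank(AC) = 2.

2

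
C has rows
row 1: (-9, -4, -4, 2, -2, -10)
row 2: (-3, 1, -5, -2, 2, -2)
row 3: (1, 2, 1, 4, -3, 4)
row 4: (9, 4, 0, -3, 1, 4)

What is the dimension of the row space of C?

4

Row reduce to echelon form.
R2 ← R2 − (1/3)·R1: [0, 7/3, -11/3, -8/3, 8/3, 4/3]
R3 ← R3 + (1/9)·R1: [0, 14/9, 5/9, 38/9, -29/9, 26/9]
R4 ← R4 + R1: [0, 0, -4, -1, -1, -6]
R3 ← R3 − (2/3)·R2: [0, 0, 3, 6, -5, 2]
R4 ← R4 + (4/3)·R3: [0, 0, 0, 7, -23/3, -10/3]
Echelon form has 4 nonzero rows, so rank(C) = 4.
The row space has dimension equal to the rank: 4.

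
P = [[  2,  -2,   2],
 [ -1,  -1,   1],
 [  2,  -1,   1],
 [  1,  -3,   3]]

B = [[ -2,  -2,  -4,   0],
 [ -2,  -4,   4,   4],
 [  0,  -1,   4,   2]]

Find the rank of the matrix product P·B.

2

First compute PB:
[[  0,   2,  -8,  -4],
 [  4,   5,   4,  -2],
 [ -2,  -1,  -8,  -2],
 [  4,   7,  -4,  -6]]
Now row reduce the product.
Swap R1 ↔ R2
R3 ← R3 + (1/2)·R1: [0, 3/2, -6, -3]
R4 ← R4 − R1: [0, 2, -8, -4]
R3 ← R3 − (3/4)·R2: [0, 0, 0, 0]
R4 ← R4 − R2: [0, 0, 0, 0]
2 nonzero rows, so rank(PB) = 2.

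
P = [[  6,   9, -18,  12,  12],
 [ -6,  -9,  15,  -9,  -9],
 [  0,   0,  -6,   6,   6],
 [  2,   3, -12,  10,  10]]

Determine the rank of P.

2

Row reduce to echelon form.
R2 ← R2 + R1: [0, 0, -3, 3, 3]
R4 ← R4 − (1/3)·R1: [0, 0, -6, 6, 6]
R3 ← R3 − (2)·R2: [0, 0, 0, 0, 0]
R4 ← R4 − (2)·R2: [0, 0, 0, 0, 0]
Echelon form has 2 nonzero rows, so rank(P) = 2.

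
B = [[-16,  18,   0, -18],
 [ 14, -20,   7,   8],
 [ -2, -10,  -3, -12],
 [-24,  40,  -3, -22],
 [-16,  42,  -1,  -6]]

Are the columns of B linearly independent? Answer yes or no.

yes

Row reduce B to echelon form.
R2 ← R2 + (7/8)·R1: [0, -17/4, 7, -31/4]
R3 ← R3 − (1/8)·R1: [0, -49/4, -3, -39/4]
R4 ← R4 − (3/2)·R1: [0, 13, -3, 5]
R5 ← R5 − R1: [0, 24, -1, 12]
R3 ← R3 − (49/17)·R2: [0, 0, -394/17, 214/17]
R4 ← R4 + (52/17)·R2: [0, 0, 313/17, -318/17]
R5 ← R5 + (96/17)·R2: [0, 0, 655/17, -540/17]
R4 ← R4 + (313/394)·R3: [0, 0, 0, -1715/197]
R5 ← R5 + (655/394)·R3: [0, 0, 0, -2135/197]
R5 ← R5 − (61/49)·R4: [0, 0, 0, 0]
4 pivots among 4 columns.
Every column is a pivot column, so the columns are linearly independent.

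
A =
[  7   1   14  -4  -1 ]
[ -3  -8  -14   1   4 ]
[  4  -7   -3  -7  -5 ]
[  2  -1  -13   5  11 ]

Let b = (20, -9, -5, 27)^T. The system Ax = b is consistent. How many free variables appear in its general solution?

1

Row reduce the augmented matrix [A | b].
R2 ← R2 + (3/7)·R1: [0, -53/7, -8, -5/7, 25/7, -3/7]
R3 ← R3 − (4/7)·R1: [0, -53/7, -11, -33/7, -31/7, -115/7]
R4 ← R4 − (2/7)·R1: [0, -9/7, -17, 43/7, 79/7, 149/7]
R3 ← R3 − R2: [0, 0, -3, -4, -8, -16]
R4 ← R4 − (9/53)·R2: [0, 0, -829/53, 332/53, 566/53, 1132/53]
R4 ← R4 − (829/159)·R3: [0, 0, 0, 4312/159, 8330/159, 16660/159]
The echelon form has 4 nonzero rows, and every pivot lies in the first 5 columns, so rank(A) = rank([A|b]) = 4.
The system is consistent.
Free variables = (unknowns) − (rank) = 5 − 4 = 1.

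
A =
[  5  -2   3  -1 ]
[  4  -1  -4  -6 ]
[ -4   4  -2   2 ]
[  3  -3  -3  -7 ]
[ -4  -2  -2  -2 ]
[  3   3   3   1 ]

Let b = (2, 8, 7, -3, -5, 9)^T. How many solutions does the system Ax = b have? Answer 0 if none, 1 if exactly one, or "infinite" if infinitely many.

Row reduce the augmented matrix [A | b].
R2 ← R2 − (4/5)·R1: [0, 3/5, -32/5, -26/5, 32/5]
R3 ← R3 + (4/5)·R1: [0, 12/5, 2/5, 6/5, 43/5]
R4 ← R4 − (3/5)·R1: [0, -9/5, -24/5, -32/5, -21/5]
R5 ← R5 + (4/5)·R1: [0, -18/5, 2/5, -14/5, -17/5]
R6 ← R6 − (3/5)·R1: [0, 21/5, 6/5, 8/5, 39/5]
R3 ← R3 − (4)·R2: [0, 0, 26, 22, -17]
R4 ← R4 + (3)·R2: [0, 0, -24, -22, 15]
R5 ← R5 + (6)·R2: [0, 0, -38, -34, 35]
R6 ← R6 − (7)·R2: [0, 0, 46, 38, -37]
R4 ← R4 + (12/13)·R3: [0, 0, 0, -22/13, -9/13]
R5 ← R5 + (19/13)·R3: [0, 0, 0, -24/13, 132/13]
R6 ← R6 − (23/13)·R3: [0, 0, 0, -12/13, -90/13]
R5 ← R5 − (12/11)·R4: [0, 0, 0, 0, 120/11]
R6 ← R6 − (6/11)·R4: [0, 0, 0, 0, -72/11]
R6 ← R6 + (3/5)·R5: [0, 0, 0, 0, 0]
The echelon form has 5 nonzero rows; the last pivot sits in the augmented column, so rank(A) = 4 but rank([A|b]) = 5.
Since the ranks differ, the system is inconsistent.
It has no solutions.

0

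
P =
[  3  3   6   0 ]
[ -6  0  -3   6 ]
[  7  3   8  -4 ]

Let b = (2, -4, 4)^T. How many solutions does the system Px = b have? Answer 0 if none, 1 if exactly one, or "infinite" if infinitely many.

0

Row reduce the augmented matrix [P | b].
R2 ← R2 + (2)·R1: [0, 6, 9, 6, 0]
R3 ← R3 − (7/3)·R1: [0, -4, -6, -4, -2/3]
R3 ← R3 + (2/3)·R2: [0, 0, 0, 0, -2/3]
The echelon form has 3 nonzero rows; the last pivot sits in the augmented column, so rank(P) = 2 but rank([P|b]) = 3.
Since the ranks differ, the system is inconsistent.
It has no solutions.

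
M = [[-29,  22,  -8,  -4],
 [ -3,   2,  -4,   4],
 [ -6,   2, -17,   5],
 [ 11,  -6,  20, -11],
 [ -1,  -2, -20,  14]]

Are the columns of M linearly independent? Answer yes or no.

no

Row reduce M to echelon form.
R2 ← R2 − (3/29)·R1: [0, -8/29, -92/29, 128/29]
R3 ← R3 − (6/29)·R1: [0, -74/29, -445/29, 169/29]
R4 ← R4 + (11/29)·R1: [0, 68/29, 492/29, -363/29]
R5 ← R5 − (1/29)·R1: [0, -80/29, -572/29, 410/29]
R3 ← R3 − (37/4)·R2: [0, 0, 14, -35]
R4 ← R4 + (17/2)·R2: [0, 0, -10, 25]
R5 ← R5 − (10)·R2: [0, 0, 12, -30]
R4 ← R4 + (5/7)·R3: [0, 0, 0, 0]
R5 ← R5 − (6/7)·R3: [0, 0, 0, 0]
3 pivots among 4 columns.
Only 3 < 4 pivot columns, so the columns are linearly dependent.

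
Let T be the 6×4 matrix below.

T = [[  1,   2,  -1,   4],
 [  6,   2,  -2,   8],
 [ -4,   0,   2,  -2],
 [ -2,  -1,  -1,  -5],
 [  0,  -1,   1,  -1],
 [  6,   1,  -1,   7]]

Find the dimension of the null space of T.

1

Row reduce to echelon form.
R2 ← R2 − (6)·R1: [0, -10, 4, -16]
R3 ← R3 + (4)·R1: [0, 8, -2, 14]
R4 ← R4 + (2)·R1: [0, 3, -3, 3]
R6 ← R6 − (6)·R1: [0, -11, 5, -17]
R3 ← R3 + (4/5)·R2: [0, 0, 6/5, 6/5]
R4 ← R4 + (3/10)·R2: [0, 0, -9/5, -9/5]
R5 ← R5 − (1/10)·R2: [0, 0, 3/5, 3/5]
R6 ← R6 − (11/10)·R2: [0, 0, 3/5, 3/5]
R4 ← R4 + (3/2)·R3: [0, 0, 0, 0]
R5 ← R5 − (1/2)·R3: [0, 0, 0, 0]
R6 ← R6 − (1/2)·R3: [0, 0, 0, 0]
3 nonzero rows, so rank(T) = 3.
T has 4 columns; by rank–nullity, nullity = 4 − 3 = 1.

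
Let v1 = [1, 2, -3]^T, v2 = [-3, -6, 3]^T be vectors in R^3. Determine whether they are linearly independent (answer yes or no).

Form the matrix with these vectors as rows and row reduce.
R2 ← R2 + (3)·R1: [0, 0, -6]
2 nonzero rows, so the 2 vectors span a space of dimension 2.
Since 2 = 2, the vectors are linearly independent.

yes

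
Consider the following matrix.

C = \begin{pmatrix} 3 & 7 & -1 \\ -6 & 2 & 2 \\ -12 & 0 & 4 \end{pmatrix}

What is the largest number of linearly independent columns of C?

2

Row reduce to echelon form.
R2 ← R2 + (2)·R1: [0, 16, 0]
R3 ← R3 + (4)·R1: [0, 28, 0]
R3 ← R3 − (7/4)·R2: [0, 0, 0]
Echelon form has 2 nonzero rows, so rank(C) = 2.
The rank gives the maximum number of linearly independent columns: 2.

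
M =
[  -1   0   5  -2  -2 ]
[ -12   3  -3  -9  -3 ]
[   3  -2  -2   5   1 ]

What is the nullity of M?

2

Row reduce to echelon form.
R2 ← R2 − (12)·R1: [0, 3, -63, 15, 21]
R3 ← R3 + (3)·R1: [0, -2, 13, -1, -5]
R3 ← R3 + (2/3)·R2: [0, 0, -29, 9, 9]
3 nonzero rows, so rank(M) = 3.
M has 5 columns; by rank–nullity, nullity = 5 − 3 = 2.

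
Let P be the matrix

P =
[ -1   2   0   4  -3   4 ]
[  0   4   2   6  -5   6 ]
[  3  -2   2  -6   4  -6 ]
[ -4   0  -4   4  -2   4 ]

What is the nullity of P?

4

Row reduce to echelon form.
R3 ← R3 + (3)·R1: [0, 4, 2, 6, -5, 6]
R4 ← R4 − (4)·R1: [0, -8, -4, -12, 10, -12]
R3 ← R3 − R2: [0, 0, 0, 0, 0, 0]
R4 ← R4 + (2)·R2: [0, 0, 0, 0, 0, 0]
2 nonzero rows, so rank(P) = 2.
P has 6 columns; by rank–nullity, nullity = 6 − 2 = 4.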